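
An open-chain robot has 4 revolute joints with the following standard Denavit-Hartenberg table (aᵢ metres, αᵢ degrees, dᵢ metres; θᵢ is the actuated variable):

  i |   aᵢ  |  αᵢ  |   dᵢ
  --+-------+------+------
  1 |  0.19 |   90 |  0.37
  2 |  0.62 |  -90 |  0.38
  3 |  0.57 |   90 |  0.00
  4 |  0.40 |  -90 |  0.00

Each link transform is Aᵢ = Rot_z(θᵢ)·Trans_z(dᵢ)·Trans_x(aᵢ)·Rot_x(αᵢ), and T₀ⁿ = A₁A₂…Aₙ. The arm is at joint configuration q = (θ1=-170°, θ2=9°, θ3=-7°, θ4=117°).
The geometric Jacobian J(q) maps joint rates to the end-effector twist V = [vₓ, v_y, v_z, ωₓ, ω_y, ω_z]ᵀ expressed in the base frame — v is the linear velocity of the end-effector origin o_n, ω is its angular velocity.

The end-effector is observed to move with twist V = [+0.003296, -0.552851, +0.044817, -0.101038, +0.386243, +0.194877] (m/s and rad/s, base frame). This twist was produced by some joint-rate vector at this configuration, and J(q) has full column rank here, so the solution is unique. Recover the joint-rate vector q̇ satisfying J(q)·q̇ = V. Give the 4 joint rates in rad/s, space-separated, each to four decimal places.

0.6170 0.1210 -0.4220 0.2790

o_n = [-1.1845, 0.2251, 0.8793]
J₁: ẑ×o_n = [-0.2251, -1.1845, 0.0000], ω = ẑ
J2: z=[-0.1736, 0.9848, 0.0000] o=[-0.1871, -0.0330, 0.3700] → [0.5016, 0.0884, 0.9374, -0.1736, 0.9848, 0.0000]
J3: z=[0.1541, 0.0272, 0.9877] o=[-0.8562, 0.2349, 0.4670] → [0.0209, -0.3878, 0.0074, 0.1541, 0.0272, 0.9877]
J4: z=[-0.0538, 0.9984, -0.0191] o=[-1.4185, 0.2063, 0.5555] → [0.3236, 0.0130, -0.2347, -0.0538, 0.9984, -0.0191]
q̇ = J⁺·V = [0.6170, 0.1210, -0.4220, 0.2790]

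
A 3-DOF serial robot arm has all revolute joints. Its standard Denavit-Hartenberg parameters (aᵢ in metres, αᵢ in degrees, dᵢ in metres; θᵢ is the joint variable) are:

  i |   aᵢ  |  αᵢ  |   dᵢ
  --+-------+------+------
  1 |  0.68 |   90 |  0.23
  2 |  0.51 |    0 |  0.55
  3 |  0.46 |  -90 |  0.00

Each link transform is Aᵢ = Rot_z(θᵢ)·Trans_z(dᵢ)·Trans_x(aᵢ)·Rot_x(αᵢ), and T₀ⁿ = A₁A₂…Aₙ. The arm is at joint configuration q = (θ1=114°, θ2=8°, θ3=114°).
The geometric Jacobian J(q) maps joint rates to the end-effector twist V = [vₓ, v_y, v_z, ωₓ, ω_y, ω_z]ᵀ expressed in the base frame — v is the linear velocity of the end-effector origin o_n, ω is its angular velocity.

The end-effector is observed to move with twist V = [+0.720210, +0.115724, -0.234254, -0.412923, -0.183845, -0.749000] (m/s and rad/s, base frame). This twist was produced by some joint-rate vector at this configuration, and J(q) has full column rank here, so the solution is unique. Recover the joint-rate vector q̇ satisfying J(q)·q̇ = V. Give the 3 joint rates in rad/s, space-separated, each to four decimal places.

-0.7490 -0.6820 0.2300

o_n = [0.1196, 1.0836, 0.6911]
J₁: ẑ×o_n = [-1.0836, 0.1196, 0.0000], ω = ẑ
J2: z=[0.9135, 0.4067, 0.0000] o=[-0.2766, 0.6212, 0.2300] → [0.1875, -0.4212, 0.2613, 0.9135, 0.4067, 0.0000]
J3: z=[0.9135, 0.4067, 0.0000] o=[0.0205, 1.3063, 0.3010] → [0.1587, -0.3564, -0.2438, 0.9135, 0.4067, 0.0000]
q̇ = J⁺·V = [-0.7490, -0.6820, 0.2300]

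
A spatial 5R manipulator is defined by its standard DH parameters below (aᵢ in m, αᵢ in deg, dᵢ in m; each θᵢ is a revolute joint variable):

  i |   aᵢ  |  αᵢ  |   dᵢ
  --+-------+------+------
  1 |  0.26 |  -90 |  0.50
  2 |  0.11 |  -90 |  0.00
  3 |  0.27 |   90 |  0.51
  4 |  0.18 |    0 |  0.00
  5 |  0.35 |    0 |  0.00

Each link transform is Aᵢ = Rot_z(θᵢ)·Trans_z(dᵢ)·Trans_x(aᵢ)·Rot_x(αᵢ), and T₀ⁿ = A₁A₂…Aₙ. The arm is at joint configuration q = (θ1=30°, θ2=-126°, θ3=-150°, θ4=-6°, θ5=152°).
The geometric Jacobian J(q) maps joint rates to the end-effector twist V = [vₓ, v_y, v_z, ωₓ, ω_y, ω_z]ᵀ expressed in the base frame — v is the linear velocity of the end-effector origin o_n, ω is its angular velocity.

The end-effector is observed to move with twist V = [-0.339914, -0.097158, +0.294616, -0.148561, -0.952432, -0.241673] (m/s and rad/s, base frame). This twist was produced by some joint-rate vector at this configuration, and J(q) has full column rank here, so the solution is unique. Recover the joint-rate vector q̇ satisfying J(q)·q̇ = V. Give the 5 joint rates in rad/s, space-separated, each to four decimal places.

0.2460 -0.6830 -0.7760 -0.4730 0.5510

o_n = [0.6808, 0.4847, 0.8814]
J₁: ẑ×o_n = [-0.4847, 0.6808, 0.0000], ω = ẑ
J2: z=[-0.5000, 0.8660, 0.0000] o=[0.2252, 0.1300, 0.5000] → [0.3303, 0.1907, -0.5719, -0.5000, 0.8660, 0.0000]
J3: z=[0.7006, 0.4045, 0.5878] o=[0.1692, 0.0977, 0.5890] → [-0.1092, 0.0958, 0.0643, 0.7006, 0.4045, 0.5878]
J4: z=[0.6875, -0.6031, -0.4045] o=[0.5780, 0.4896, 0.6996] → [-0.1116, -0.1666, 0.0586, 0.6875, -0.6031, -0.4045]
J5: z=[0.6875, -0.6031, -0.4045] o=[0.5990, 0.6051, 0.5631] → [-0.2406, -0.2519, -0.0334, 0.6875, -0.6031, -0.4045]
q̇ = J⁺·V = [0.2460, -0.6830, -0.7760, -0.4730, 0.5510]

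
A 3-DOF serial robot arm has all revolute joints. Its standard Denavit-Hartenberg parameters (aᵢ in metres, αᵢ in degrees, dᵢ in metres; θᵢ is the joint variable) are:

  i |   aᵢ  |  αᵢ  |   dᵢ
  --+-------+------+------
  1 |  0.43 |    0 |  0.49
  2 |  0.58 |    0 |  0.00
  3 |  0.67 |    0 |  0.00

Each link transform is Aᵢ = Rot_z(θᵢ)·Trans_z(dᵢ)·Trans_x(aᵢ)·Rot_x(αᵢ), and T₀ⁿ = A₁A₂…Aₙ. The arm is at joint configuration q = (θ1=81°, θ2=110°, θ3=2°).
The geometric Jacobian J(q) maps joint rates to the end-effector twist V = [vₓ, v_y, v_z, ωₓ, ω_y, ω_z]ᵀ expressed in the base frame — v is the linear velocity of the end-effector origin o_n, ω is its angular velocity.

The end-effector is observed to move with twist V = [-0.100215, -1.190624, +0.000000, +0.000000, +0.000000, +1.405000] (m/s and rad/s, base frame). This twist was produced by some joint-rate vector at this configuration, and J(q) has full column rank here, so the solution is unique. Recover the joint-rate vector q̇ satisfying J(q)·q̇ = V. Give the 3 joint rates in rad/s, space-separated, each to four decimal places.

0.8870 -0.3020 0.8200

o_n = [-1.1549, 0.1633, 0.4900]
J₁: ẑ×o_n = [-0.1633, -1.1549, 0.0000], ω = ẑ
J2: z=[0.0000, 0.0000, 1.0000] o=[0.0673, 0.4247, 0.4900] → [0.2614, -1.2222, 0.0000, 0.0000, 0.0000, 1.0000]
J3: z=[0.0000, 0.0000, 1.0000] o=[-0.5021, 0.3140, 0.4900] → [0.1507, -0.6528, 0.0000, 0.0000, 0.0000, 1.0000]
q̇ = J⁺·V = [0.8870, -0.3020, 0.8200]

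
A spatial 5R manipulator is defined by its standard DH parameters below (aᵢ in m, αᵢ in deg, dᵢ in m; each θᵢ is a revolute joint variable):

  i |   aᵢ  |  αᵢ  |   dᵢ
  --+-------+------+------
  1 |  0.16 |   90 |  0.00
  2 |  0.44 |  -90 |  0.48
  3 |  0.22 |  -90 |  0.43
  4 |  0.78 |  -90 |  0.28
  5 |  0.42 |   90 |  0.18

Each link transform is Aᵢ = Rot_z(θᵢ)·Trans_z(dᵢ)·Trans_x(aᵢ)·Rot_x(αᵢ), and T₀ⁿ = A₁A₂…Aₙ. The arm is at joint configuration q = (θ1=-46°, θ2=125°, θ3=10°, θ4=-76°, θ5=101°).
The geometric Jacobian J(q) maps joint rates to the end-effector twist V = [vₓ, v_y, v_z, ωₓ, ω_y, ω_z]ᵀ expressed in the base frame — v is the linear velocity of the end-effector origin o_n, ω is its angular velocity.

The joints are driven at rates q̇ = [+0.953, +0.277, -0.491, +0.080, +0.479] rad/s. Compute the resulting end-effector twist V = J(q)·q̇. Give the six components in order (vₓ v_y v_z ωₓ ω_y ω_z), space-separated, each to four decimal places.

o_n = [-1.2695, 0.5770, 0.2230]
J₁: ẑ×o_n = [-0.5770, -1.2695, 0.0000], ω = ẑ
J2: z=[-0.7193, -0.6947, 0.0000] o=[0.1111, -0.1151, 0.0000] → [-0.1549, 0.1604, -1.4569, -0.7193, -0.6947, 0.0000]
J3: z=[-0.5690, 0.5892, -0.5736] o=[-0.4095, -0.2670, 0.3604] → [0.4032, 0.4151, 0.0265, -0.5690, 0.5892, -0.5736]
J4: z=[0.7776, 0.6125, -0.1422] o=[-0.7130, 0.1023, 0.2913] → [0.0257, 0.1322, 0.7100, 0.7776, 0.6125, -0.1422]
J5: z=[-0.1219, 0.3687, 0.9215] o=[-0.9764, 0.8192, -0.0304] → [0.3166, -0.2392, 0.1376, -0.1219, 0.3687, 0.9215]
V = J·q̇ = [-0.6371, -1.4732, -0.2939, 0.0840, -0.2561, 1.6646]

-0.6371 -1.4732 -0.2939 0.0840 -0.2561 1.6646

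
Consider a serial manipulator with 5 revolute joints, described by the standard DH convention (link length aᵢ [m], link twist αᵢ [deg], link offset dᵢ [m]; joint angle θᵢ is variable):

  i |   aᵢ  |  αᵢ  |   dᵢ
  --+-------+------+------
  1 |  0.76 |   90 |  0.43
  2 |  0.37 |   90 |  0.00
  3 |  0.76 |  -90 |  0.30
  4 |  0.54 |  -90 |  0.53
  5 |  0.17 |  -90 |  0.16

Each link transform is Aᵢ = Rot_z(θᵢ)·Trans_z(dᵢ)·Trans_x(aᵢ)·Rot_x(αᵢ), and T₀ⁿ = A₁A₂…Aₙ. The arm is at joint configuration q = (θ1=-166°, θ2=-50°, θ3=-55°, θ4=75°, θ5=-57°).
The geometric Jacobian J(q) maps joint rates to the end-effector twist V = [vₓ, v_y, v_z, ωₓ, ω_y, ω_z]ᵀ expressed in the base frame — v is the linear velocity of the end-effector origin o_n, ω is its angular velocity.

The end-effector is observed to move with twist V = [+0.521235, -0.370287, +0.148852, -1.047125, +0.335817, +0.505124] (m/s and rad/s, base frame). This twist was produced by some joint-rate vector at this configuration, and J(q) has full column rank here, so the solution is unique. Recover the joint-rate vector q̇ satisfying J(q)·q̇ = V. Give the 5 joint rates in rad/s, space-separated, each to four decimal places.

-0.1010 -0.2440 -0.9460 0.5840 0.6170

o_n = [-1.7898, -0.6980, -0.3869]
J₁: ẑ×o_n = [0.6980, -1.7898, 0.0000], ω = ẑ
J2: z=[-0.2419, 0.9703, 0.0000] o=[-0.7374, -0.1839, 0.4300] → [-0.7926, -0.1976, 1.1455, -0.2419, 0.9703, 0.0000]
J3: z=[0.7433, 0.1853, -0.6428] o=[-0.9682, -0.2414, 0.1466] → [-0.3924, 0.9247, -0.1871, 0.7433, 0.1853, -0.6428]
J4: z=[-0.6497, 0.4292, -0.6275] o=[-0.8665, -0.8577, -0.3802] → [0.0973, 0.5751, 0.2926, -0.6497, 0.4292, -0.6275]
J5: z=[-0.0382, 0.8059, 0.5908] o=[-1.6208, -0.8504, -0.4389] → [-0.0481, -0.0979, 0.1304, -0.0382, 0.8059, 0.5908]
q̇ = J⁺·V = [-0.1010, -0.2440, -0.9460, 0.5840, 0.6170]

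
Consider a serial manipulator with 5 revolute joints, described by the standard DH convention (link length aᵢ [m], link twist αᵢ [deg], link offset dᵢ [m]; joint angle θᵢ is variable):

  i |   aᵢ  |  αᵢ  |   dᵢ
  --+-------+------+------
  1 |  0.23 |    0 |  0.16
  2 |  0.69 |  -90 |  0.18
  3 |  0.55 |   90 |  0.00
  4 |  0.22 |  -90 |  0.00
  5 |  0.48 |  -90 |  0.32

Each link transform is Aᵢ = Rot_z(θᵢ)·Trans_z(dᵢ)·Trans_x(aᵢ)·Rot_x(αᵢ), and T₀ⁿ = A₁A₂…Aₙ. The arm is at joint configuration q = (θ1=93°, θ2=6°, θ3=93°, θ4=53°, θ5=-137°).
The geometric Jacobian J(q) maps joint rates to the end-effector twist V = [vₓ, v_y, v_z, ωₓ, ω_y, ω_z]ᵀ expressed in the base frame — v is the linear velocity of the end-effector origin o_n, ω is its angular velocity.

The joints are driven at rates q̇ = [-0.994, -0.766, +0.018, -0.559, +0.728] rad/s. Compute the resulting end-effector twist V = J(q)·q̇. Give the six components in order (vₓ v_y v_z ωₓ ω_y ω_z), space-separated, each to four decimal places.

o_n = [-0.2562, 1.2092, 0.1076]
J₁: ẑ×o_n = [-1.2092, -0.2562, 0.0000], ω = ẑ
J2: z=[0.0000, 0.0000, 1.0000] o=[-0.0120, 0.2297, 0.1600] → [-0.9795, -0.2442, 0.0000, 0.0000, 0.0000, 1.0000]
J3: z=[-0.9877, -0.1564, 0.0000] o=[-0.1200, 0.9112, 0.3400] → [0.0364, -0.2295, -0.3156, -0.9877, -0.1564, 0.0000]
J4: z=[-0.1562, 0.9863, -0.0523] o=[-0.1155, 0.8828, -0.2092] → [0.3296, 0.0569, 0.0878, -0.1562, 0.9863, -0.0523]
J5: z=[-0.6009, -0.0529, 0.7975] o=[-0.2879, 0.8484, -0.3415] → [-0.3114, 0.2952, -0.2151, -0.6009, -0.0529, 0.7975]
V = J·q̇ = [1.5419, 0.6206, -0.2114, -0.3679, -0.5927, -1.1501]

1.5419 0.6206 -0.2114 -0.3679 -0.5927 -1.1501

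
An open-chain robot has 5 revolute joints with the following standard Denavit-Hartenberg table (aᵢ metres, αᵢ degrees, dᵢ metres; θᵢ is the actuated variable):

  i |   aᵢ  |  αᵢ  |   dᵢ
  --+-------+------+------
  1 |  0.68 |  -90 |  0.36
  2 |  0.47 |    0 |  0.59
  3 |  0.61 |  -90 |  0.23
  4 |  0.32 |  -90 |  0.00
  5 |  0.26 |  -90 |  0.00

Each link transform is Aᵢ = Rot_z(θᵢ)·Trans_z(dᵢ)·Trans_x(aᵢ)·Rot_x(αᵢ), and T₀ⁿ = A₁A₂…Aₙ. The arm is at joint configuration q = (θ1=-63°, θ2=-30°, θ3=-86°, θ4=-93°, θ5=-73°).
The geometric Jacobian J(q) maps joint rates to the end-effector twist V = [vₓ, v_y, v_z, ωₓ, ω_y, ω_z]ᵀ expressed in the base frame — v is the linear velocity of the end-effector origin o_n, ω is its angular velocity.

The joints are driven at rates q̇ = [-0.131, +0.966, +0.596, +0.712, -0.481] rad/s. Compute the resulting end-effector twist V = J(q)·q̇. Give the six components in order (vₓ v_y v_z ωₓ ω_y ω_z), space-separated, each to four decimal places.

o_n = [1.5607, -0.3857, 1.2336]
J₁: ẑ×o_n = [0.3857, 1.5607, -0.0000], ω = ẑ
J2: z=[0.8910, 0.4540, 0.0000] o=[0.3087, -0.6059, 0.3600] → [0.3966, -0.7784, -0.3722, 0.8910, 0.4540, 0.0000]
J3: z=[0.8910, 0.4540, 0.0000] o=[1.0192, -0.7007, 0.5950] → [0.2899, -0.5690, 0.0348, 0.8910, 0.4540, 0.0000]
J4: z=[0.4080, -0.8008, 0.4384] o=[1.1027, -0.3580, 1.1433] → [-0.0602, 0.1639, 0.3554, 0.4080, -0.8008, 0.4384]
J5: z=[-0.1521, 0.4138, 0.8976] o=[1.3908, -0.2195, 1.1282] → [0.1928, 0.1685, -0.0450, -0.1521, 0.4138, 0.8976]
V = J·q̇ = [0.3698, -1.2599, -0.0640, 1.7554, -0.0601, -0.2506]

0.3698 -1.2599 -0.0640 1.7554 -0.0601 -0.2506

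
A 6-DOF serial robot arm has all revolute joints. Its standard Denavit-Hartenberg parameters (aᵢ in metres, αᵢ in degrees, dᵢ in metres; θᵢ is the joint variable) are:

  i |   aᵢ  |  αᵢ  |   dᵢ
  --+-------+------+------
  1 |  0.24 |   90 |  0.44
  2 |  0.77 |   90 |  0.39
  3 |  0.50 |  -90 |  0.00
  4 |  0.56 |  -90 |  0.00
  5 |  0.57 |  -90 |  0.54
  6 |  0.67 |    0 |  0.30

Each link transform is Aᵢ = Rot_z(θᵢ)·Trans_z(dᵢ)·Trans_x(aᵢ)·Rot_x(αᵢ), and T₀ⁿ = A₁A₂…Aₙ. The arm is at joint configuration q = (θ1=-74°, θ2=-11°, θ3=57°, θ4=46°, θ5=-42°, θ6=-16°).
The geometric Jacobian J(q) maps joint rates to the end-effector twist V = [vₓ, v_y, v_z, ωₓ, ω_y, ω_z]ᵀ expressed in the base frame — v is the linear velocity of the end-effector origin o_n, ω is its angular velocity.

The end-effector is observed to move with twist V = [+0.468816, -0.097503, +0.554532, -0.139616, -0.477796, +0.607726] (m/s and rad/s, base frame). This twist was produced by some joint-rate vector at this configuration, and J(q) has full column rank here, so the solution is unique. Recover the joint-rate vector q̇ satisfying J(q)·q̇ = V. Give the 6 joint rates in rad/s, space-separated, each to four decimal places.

o_n = [-1.2004, -1.8434, 1.9380]
J₁: ẑ×o_n = [1.8434, -1.2004, 0.0000], ω = ẑ
J2: z=[-0.9613, -0.2756, 0.0000] o=[0.0662, -0.2307, 0.4400] → [-0.4129, 1.4399, 1.2011, -0.9613, -0.2756, 0.0000]
J3: z=[-0.0526, 0.1834, -0.9816] o=[-0.1004, -1.0648, 0.2931] → [-0.4626, 1.1663, 0.2427, -0.0526, 0.1834, -0.9816]
J4: z=[-0.7505, 0.6412, 0.1600] o=[-0.4298, -1.4373, 0.2411] → [1.1531, 1.1501, 0.7989, -0.7505, 0.6412, 0.1600]
J5: z=[0.5104, 0.4086, 0.7567] o=[-0.6649, -1.8011, 0.5961] → [0.5803, -1.0901, 0.1971, 0.5104, 0.4086, 0.7567]
J6: z=[0.2768, -0.9112, 0.3053] o=[-0.8533, -1.6110, 1.3343] → [-0.4791, -0.2730, -0.3805, 0.2768, -0.9112, 0.3053]
q̇ = J⁺·V = [0.5670, 0.5620, 0.3910, -0.1140, 0.3750, 0.5210]

0.5670 0.5620 0.3910 -0.1140 0.3750 0.5210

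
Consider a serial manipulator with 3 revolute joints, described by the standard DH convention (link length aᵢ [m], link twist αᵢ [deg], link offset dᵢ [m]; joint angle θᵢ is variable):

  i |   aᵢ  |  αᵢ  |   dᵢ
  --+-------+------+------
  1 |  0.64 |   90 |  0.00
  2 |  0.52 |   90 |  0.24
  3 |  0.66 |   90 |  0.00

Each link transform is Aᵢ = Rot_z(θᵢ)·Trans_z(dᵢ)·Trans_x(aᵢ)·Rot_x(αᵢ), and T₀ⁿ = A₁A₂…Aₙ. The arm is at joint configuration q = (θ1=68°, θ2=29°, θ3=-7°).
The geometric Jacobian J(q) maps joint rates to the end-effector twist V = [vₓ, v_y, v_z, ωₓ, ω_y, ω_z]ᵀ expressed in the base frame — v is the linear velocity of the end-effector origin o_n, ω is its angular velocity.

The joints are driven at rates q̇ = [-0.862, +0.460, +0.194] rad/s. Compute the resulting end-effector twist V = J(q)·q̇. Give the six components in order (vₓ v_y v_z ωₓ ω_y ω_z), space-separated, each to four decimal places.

1.3062 -0.9440 0.4803 0.4617 -0.0851 -1.0317

o_n = [0.7727, 1.4865, 0.5697]
J₁: ẑ×o_n = [-1.4865, 0.7727, 0.0000], ω = ẑ
J2: z=[0.9272, -0.3746, 0.0000] o=[0.2397, 0.5934, 0.0000] → [-0.2134, -0.5282, 1.0277, 0.9272, -0.3746, 0.0000]
J3: z=[0.1816, 0.4495, -0.8746] o=[0.6326, 0.9252, 0.2521] → [0.6337, -0.1802, 0.0390, 0.1816, 0.4495, -0.8746]
V = J·q̇ = [1.3062, -0.9440, 0.4803, 0.4617, -0.0851, -1.0317]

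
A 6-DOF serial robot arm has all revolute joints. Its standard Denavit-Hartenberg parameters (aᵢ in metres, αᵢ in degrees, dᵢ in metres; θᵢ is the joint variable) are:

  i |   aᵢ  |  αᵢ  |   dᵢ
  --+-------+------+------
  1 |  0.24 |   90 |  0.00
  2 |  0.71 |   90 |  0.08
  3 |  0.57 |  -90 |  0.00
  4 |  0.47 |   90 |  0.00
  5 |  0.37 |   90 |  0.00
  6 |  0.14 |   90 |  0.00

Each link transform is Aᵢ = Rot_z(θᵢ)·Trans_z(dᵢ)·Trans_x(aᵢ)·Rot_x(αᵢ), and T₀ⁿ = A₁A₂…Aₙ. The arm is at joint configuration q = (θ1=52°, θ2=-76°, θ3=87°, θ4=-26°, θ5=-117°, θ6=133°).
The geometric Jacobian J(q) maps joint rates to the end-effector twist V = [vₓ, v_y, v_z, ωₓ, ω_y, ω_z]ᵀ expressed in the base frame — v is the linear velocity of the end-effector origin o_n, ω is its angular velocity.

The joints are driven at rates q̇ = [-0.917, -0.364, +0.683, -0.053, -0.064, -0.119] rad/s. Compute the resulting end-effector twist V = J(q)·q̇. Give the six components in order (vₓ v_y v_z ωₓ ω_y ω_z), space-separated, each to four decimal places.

o_n = [0.8614, -0.3618, -1.0272]
J₁: ẑ×o_n = [0.3618, 0.8614, -0.0000], ω = ẑ
J2: z=[0.7880, -0.6157, 0.0000] o=[0.1478, 0.1891, 0.0000] → [0.6324, 0.8095, 0.0052, 0.7880, -0.6157, 0.0000]
J3: z=[-0.5974, -0.7646, -0.2419] o=[0.3165, 0.2752, -0.6889] → [0.1046, -0.3339, 0.7972, -0.5974, -0.7646, -0.2419]
J4: z=[-0.1075, -0.2226, 0.9690] o=[0.7695, -0.0695, -0.7179] → [0.3521, 0.0558, 0.0519, -0.1075, -0.2226, 0.9690]
J5: z=[-0.8853, -0.4221, -0.1952] o=[0.9822, -0.4826, -0.7892] → [0.1241, -0.1872, -0.1579, -0.8853, -0.4221, -0.1952]
J6: z=[-0.4519, 0.6820, 0.5751] o=[0.9416, -0.2616, -1.0831] → [0.0958, -0.0209, 0.1000, -0.4519, 0.6820, 0.5751]
V = J·q̇ = [-0.5286, -1.3012, 0.5380, -0.5787, -0.3405, -1.1895]

-0.5286 -1.3012 0.5380 -0.5787 -0.3405 -1.1895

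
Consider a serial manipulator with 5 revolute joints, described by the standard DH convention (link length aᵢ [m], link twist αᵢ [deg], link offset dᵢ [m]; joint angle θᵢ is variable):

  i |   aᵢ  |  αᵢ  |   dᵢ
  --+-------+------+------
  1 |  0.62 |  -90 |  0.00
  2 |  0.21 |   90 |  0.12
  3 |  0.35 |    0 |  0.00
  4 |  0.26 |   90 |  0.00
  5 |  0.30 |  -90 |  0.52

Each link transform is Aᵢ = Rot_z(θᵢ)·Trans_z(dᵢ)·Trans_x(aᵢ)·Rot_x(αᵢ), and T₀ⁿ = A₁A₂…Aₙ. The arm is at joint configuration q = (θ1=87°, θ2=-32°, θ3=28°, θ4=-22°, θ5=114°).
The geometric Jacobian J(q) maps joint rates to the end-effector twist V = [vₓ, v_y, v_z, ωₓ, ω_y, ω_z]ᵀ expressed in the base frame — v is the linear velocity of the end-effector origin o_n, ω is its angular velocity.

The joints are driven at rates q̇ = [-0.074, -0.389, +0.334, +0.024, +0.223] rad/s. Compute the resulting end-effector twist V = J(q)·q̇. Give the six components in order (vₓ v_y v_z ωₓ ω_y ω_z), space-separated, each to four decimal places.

o_n = [0.2745, 1.0645, 0.6090]
J₁: ẑ×o_n = [-1.0645, 0.2745, 0.0000], ω = ẑ
J2: z=[-0.9986, 0.0523, 0.0000] o=[0.0324, 0.6192, 0.0000] → [0.0319, 0.6082, -0.4574, -0.9986, 0.0523, 0.0000]
J3: z=[-0.0277, -0.5292, 0.8480] o=[-0.0781, 0.8033, 0.1113] → [-0.4849, 0.3128, 0.1793, -0.0277, -0.5292, 0.8480]
J4: z=[-0.0277, -0.5292, 0.8480] o=[-0.2284, 1.0736, 0.2750] → [-0.1690, 0.4358, 0.2664, -0.0277, -0.5292, 0.8480]
J5: z=[0.9978, 0.0365, 0.0554] o=[-0.2441, 1.2940, 0.4121] → [0.0199, -0.1678, -0.2479, 0.9978, 0.0365, 0.0554]
V = J·q̇ = [-0.0952, -0.1794, 0.1889, 0.6010, -0.2017, 0.2420]

-0.0952 -0.1794 0.1889 0.6010 -0.2017 0.2420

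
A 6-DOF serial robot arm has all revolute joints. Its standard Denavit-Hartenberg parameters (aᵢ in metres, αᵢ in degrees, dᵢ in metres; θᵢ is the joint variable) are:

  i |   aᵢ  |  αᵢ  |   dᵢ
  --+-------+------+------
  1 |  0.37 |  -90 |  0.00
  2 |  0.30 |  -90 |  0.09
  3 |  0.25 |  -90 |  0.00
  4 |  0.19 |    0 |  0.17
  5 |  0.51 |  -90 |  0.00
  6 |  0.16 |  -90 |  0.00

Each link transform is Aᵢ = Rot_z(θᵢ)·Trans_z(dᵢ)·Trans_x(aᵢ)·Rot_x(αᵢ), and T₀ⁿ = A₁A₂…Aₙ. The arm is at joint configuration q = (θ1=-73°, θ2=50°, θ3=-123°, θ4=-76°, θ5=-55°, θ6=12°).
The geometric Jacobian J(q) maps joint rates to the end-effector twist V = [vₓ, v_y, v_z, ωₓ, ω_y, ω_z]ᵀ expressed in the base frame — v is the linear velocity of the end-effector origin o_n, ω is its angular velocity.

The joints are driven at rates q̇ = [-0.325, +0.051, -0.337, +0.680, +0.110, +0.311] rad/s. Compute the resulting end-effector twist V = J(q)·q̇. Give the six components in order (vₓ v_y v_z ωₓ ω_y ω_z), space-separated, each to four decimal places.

0.2760 0.5691 0.0546 0.7788 -0.2278 -0.6491

o_n = [0.0906, -0.1391, -0.8184]
J₁: ẑ×o_n = [0.1391, 0.0906, -0.0000], ω = ẑ
J2: z=[0.9563, 0.2924, 0.0000] o=[0.1082, -0.3538, 0.0000] → [-0.2393, 0.7827, 0.2105, 0.9563, 0.2924, 0.0000]
J3: z=[-0.2240, 0.7326, -0.6428] o=[0.2506, -0.5119, -0.2298] → [-0.1915, -0.0290, 0.0337, -0.2240, 0.7326, -0.6428]
J4: z=[0.6785, -0.3563, -0.6425] o=[0.4255, -0.3669, -0.1255] → [0.3933, 0.6853, 0.0353, 0.6785, -0.3563, -0.6425]
J5: z=[0.6785, -0.3563, -0.6425] o=[0.5317, -0.2658, -0.3341] → [0.2540, 0.6121, -0.0712, 0.6785, -0.3563, -0.6425]
J6: z=[0.3811, 0.9183, -0.1068] o=[0.2114, -0.1779, -0.7211] → [-0.0853, 0.0500, 0.1258, 0.3811, 0.9183, -0.1068]
V = J·q̇ = [0.2760, 0.5691, 0.0546, 0.7788, -0.2278, -0.6491]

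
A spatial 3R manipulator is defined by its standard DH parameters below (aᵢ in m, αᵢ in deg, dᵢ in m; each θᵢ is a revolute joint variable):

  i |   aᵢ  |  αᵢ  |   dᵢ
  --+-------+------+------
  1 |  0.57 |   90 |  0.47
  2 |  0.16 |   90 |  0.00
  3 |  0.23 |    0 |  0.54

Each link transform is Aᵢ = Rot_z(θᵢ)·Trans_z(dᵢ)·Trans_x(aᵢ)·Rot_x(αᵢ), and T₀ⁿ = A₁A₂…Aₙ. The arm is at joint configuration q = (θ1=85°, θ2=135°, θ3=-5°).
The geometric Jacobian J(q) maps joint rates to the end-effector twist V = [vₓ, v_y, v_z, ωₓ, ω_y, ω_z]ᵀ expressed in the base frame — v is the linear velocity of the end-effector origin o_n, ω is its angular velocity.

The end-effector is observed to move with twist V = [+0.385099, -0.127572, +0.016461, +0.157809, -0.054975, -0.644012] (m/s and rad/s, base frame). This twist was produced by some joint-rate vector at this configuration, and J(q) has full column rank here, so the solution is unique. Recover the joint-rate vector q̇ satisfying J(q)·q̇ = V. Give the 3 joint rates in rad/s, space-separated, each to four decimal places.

-0.6030 0.1620 -0.0580

o_n = [0.0390, 0.6759, 1.1270]
J₁: ẑ×o_n = [-0.6759, 0.0390, 0.0000], ω = ẑ
J2: z=[0.9962, -0.0872, 0.0000] o=[0.0497, 0.5678, 0.4700] → [-0.0573, -0.6545, 0.1067, 0.9962, -0.0872, 0.0000]
J3: z=[0.0616, 0.7044, 0.7071] o=[0.0398, 0.4551, 0.5831] → [0.2270, -0.0341, 0.0142, 0.0616, 0.7044, 0.7071]
q̇ = J⁺·V = [-0.6030, 0.1620, -0.0580]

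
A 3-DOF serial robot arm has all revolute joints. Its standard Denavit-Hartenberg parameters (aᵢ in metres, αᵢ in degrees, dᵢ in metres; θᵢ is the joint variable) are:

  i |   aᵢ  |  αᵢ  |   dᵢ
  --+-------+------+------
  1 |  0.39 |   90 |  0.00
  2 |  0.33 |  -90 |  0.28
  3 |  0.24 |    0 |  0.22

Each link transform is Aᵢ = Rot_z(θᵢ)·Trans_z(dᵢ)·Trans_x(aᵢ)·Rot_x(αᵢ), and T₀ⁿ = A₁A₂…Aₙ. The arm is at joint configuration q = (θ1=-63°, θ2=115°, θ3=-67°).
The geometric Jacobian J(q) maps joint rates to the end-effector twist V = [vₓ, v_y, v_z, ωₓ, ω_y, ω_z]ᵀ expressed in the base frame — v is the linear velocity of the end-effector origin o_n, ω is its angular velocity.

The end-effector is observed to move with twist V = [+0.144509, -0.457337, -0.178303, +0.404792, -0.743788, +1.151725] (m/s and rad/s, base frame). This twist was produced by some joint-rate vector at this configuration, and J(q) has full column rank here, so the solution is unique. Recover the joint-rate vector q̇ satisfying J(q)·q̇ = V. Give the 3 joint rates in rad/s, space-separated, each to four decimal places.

o_n = [-0.4411, -0.2377, 0.2911]
J₁: ẑ×o_n = [0.2377, -0.4411, 0.0000], ω = ẑ
J2: z=[-0.8910, -0.4540, 0.0000] o=[0.1771, -0.3475, 0.0000] → [-0.1322, 0.2594, -0.3785, -0.8910, -0.4540, 0.0000]
J3: z=[-0.4115, 0.8075, -0.4226] o=[-0.1357, -0.3503, 0.2991] → [0.0412, 0.1258, 0.2002, -0.4115, 0.8075, -0.4226]
q̇ = J⁺·V = [0.7570, -0.0230, -0.9340]

0.7570 -0.0230 -0.9340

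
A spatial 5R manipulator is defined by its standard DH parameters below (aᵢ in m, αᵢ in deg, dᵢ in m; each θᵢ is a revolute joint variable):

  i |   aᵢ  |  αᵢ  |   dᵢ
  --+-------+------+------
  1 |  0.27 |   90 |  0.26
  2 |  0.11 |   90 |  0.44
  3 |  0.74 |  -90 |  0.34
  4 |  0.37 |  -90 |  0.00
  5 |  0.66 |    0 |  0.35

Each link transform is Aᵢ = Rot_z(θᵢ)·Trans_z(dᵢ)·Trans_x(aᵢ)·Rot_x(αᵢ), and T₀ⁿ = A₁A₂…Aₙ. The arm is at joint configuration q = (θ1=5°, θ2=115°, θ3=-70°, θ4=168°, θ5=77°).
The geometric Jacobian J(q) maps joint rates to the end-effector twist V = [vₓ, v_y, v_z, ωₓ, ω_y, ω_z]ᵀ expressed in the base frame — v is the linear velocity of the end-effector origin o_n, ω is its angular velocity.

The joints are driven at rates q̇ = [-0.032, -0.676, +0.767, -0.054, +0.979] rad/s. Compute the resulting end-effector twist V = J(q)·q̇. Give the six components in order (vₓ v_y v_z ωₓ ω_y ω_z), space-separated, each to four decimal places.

o_n = [0.9788, 0.0158, 0.1045]
J₁: ẑ×o_n = [-0.0158, 0.9788, 0.0000], ω = ẑ
J2: z=[0.0872, -0.9962, 0.0000] o=[0.2690, 0.0235, 0.2600] → [0.1550, 0.0136, 0.7065, 0.0872, -0.9962, 0.0000]
J3: z=[0.9029, 0.0790, 0.4226] o=[0.2610, -0.4188, 0.3597] → [-0.2038, 0.5338, 0.3357, 0.9029, 0.0790, 0.4226]
J4: z=[-0.3658, -0.3753, 0.8517] o=[0.4008, 0.2914, 0.7328] → [0.4706, 0.2624, 0.3178, -0.3658, -0.3753, 0.8517]
J5: z=[0.9301, -0.1147, 0.3489] o=[0.4131, -0.0489, 0.5881] → [0.0329, 0.6472, 0.1250, 0.9301, -0.1147, 0.3489]
V = J·q̇ = [-0.2538, 0.9884, -0.1149, 1.5639, 0.6419, 0.5878]

-0.2538 0.9884 -0.1149 1.5639 0.6419 0.5878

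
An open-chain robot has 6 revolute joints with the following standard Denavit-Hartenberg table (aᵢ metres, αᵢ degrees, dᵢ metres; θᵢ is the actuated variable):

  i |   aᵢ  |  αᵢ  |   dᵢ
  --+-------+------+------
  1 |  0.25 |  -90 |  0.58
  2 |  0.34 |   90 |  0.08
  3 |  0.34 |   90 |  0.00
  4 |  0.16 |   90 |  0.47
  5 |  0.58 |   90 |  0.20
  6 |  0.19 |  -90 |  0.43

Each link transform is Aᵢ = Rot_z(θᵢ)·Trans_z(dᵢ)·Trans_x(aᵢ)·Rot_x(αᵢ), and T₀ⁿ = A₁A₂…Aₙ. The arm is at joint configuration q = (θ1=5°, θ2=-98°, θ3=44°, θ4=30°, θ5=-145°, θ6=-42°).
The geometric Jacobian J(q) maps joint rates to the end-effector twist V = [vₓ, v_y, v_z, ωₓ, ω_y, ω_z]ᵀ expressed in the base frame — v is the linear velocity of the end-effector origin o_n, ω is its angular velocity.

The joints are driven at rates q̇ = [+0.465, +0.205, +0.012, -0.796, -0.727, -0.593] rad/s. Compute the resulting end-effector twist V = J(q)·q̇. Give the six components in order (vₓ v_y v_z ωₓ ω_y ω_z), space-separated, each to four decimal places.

o_n = [0.6113, -0.3078, 1.1039]
J₁: ẑ×o_n = [0.3078, 0.6113, -0.0000], ω = ẑ
J2: z=[-0.0872, 0.9962, 0.0000] o=[0.2490, 0.0218, 0.5800] → [0.5219, 0.0457, -0.3321, -0.0872, 0.9962, 0.0000]
J3: z=[-0.9865, -0.0863, -0.1392] o=[0.1949, 0.0974, 0.9167] → [-0.0726, 0.1268, 0.4357, -0.9865, -0.0863, -0.1392]
J4: z=[-0.0336, -0.7250, 0.6879] o=[0.1404, 0.3297, 1.1589] → [0.4784, 0.3220, 0.3628, -0.0336, -0.7250, 0.6879]
J5: z=[0.7742, 0.4164, 0.4767] o=[0.0235, 0.0767, 1.5698] → [-0.0107, 0.6408, -0.5424, 0.7742, 0.4164, 0.4767]
J6: z=[0.3350, -0.9086, 0.2496] o=[0.4898, 0.1405, 1.1762] → [0.1776, 0.0545, -0.0399, 0.3350, -0.9086, 0.2496]
V = J·q̇ = [-0.2291, -0.4594, 0.0663, -0.7644, 1.0164, -0.5788]

-0.2291 -0.4594 0.0663 -0.7644 1.0164 -0.5788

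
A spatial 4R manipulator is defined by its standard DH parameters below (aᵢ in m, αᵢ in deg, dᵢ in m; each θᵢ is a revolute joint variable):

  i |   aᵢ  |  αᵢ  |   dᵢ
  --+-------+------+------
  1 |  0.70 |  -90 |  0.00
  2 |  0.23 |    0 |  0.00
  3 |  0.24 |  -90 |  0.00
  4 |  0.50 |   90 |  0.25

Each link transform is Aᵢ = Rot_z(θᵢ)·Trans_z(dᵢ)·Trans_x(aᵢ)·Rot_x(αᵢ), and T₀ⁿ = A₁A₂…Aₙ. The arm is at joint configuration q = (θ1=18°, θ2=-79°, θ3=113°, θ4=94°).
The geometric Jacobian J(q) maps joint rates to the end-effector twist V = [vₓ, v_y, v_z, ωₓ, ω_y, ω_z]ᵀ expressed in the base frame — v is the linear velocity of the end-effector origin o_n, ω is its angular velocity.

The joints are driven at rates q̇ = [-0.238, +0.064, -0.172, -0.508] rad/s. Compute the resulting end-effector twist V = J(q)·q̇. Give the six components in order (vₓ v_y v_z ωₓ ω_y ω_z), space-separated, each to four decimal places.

0.1961 -0.1486 -0.1412 0.3035 -0.0149 0.1832

o_n = [0.8904, -0.2351, -0.0962]
J₁: ẑ×o_n = [0.2351, 0.8904, -0.0000], ω = ẑ
J2: z=[-0.3090, 0.9511, 0.0000] o=[0.6657, 0.2163, 0.0000] → [-0.0915, -0.0297, -0.0741, -0.3090, 0.9511, 0.0000]
J3: z=[-0.3090, 0.9511, 0.0000] o=[0.7075, 0.2299, 0.2258] → [-0.3062, -0.0995, -0.0303, -0.3090, 0.9511, 0.0000]
J4: z=[-0.5318, -0.1728, -0.8290] o=[0.8967, 0.2914, 0.0916] → [-0.4040, -0.0946, 0.2789, -0.5318, -0.1728, -0.8290]
V = J·q̇ = [0.1961, -0.1486, -0.1412, 0.3035, -0.0149, 0.1832]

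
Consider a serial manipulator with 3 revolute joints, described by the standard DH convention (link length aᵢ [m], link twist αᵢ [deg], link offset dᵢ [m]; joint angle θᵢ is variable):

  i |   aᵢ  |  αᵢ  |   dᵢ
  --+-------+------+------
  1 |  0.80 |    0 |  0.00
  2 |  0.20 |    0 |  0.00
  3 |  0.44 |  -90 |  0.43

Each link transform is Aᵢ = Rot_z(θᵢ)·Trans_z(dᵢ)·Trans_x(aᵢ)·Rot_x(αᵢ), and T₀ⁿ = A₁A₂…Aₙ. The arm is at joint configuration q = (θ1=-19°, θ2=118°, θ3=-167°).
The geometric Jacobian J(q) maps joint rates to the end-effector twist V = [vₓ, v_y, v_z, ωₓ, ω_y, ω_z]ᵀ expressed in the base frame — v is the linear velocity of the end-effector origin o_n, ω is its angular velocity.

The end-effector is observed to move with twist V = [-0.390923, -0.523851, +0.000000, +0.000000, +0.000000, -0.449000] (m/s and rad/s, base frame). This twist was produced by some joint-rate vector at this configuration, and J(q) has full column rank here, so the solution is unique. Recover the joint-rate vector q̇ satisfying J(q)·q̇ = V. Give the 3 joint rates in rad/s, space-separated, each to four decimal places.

-0.5830 0.8660 -0.7320

o_n = [0.8900, -0.4709, 0.4300]
J₁: ẑ×o_n = [0.4709, 0.8900, -0.0000], ω = ẑ
J2: z=[0.0000, 0.0000, 1.0000] o=[0.7564, -0.2605, 0.0000] → [0.2104, 0.1335, -0.0000, 0.0000, 0.0000, 1.0000]
J3: z=[0.0000, 0.0000, 1.0000] o=[0.7251, -0.0629, 0.0000] → [0.4080, 0.1648, -0.0000, 0.0000, 0.0000, 1.0000]
q̇ = J⁺·V = [-0.5830, 0.8660, -0.7320]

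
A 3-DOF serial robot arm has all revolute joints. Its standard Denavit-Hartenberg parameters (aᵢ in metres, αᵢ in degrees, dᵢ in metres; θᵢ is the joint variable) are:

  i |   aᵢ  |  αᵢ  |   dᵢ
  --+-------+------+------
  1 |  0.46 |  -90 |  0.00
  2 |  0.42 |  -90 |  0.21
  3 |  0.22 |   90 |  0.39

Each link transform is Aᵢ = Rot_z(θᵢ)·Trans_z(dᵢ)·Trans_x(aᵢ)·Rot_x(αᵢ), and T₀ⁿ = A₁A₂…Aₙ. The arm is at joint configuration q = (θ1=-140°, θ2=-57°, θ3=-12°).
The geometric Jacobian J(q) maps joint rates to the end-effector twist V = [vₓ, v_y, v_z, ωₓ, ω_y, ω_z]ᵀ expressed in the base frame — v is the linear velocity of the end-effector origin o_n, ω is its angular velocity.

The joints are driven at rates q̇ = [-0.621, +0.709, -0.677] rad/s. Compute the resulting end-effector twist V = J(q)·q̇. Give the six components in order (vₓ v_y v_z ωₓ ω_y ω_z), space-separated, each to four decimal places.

-0.6413 0.1902 -0.5032 0.8907 -0.1782 -0.2523

o_n = [-0.7036, -0.9242, 0.3203]
J₁: ẑ×o_n = [0.9242, -0.7036, 0.0000], ω = ẑ
J2: z=[0.6428, -0.7660, 0.0000] o=[-0.3524, -0.2957, 0.0000] → [-0.2454, -0.2059, -0.6730, 0.6428, -0.7660, 0.0000]
J3: z=[-0.6425, -0.5391, -0.5446] o=[-0.3926, -0.6036, 0.3522] → [-0.1574, 0.1488, 0.0384, -0.6425, -0.5391, -0.5446]
V = J·q̇ = [-0.6413, 0.1902, -0.5032, 0.8907, -0.1782, -0.2523]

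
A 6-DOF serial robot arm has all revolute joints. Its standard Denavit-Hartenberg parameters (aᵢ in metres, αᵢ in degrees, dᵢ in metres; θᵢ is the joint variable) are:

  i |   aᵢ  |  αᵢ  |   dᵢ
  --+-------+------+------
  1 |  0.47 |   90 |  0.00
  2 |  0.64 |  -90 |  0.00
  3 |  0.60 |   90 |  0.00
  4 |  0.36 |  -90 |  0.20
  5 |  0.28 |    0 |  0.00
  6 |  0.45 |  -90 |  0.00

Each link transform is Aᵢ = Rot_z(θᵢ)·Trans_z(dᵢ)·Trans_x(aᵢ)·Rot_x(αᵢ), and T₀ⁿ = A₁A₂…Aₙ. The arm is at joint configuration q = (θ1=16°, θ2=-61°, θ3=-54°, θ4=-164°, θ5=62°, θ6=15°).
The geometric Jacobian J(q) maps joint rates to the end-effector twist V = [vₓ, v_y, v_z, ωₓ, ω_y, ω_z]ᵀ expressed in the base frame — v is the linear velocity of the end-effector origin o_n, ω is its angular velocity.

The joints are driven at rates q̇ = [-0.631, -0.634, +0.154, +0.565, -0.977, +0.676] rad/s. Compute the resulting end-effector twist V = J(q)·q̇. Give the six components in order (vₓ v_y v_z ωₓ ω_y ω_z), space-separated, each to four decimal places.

o_n = [0.7322, 0.4815, -0.9982]
J₁: ẑ×o_n = [-0.4815, 0.7322, 0.0000], ω = ẑ
J2: z=[0.2756, -0.9613, 0.0000] o=[0.4518, 0.1295, 0.0000] → [0.9595, 0.2751, 0.3665, 0.2756, -0.9613, 0.0000]
J3: z=[0.8407, 0.2411, 0.4848] o=[0.7501, 0.2151, -0.5598] → [-0.2348, 0.3599, 0.2283, 0.8407, 0.2411, 0.4848]
J4: z=[-0.2150, -0.6731, 0.7076] o=[1.0482, -0.2044, -0.8682] → [-0.3978, -0.2516, -0.3602, -0.2150, -0.6731, 0.7076]
J5: z=[-0.6712, -0.4244, -0.6077] o=[0.7498, -0.1210, -0.5969] → [0.5365, -0.2586, -0.4119, -0.6712, -0.4244, -0.6077]
J6: z=[-0.6712, -0.4244, -0.6077] o=[0.7097, 0.1250, -0.7244] → [0.3328, -0.1974, -0.2297, -0.6712, -0.4244, -0.6077]
V = J·q̇ = [-0.8646, -0.6039, -0.1536, 0.0353, 0.3940, 0.0264]

-0.8646 -0.6039 -0.1536 0.0353 0.3940 0.0264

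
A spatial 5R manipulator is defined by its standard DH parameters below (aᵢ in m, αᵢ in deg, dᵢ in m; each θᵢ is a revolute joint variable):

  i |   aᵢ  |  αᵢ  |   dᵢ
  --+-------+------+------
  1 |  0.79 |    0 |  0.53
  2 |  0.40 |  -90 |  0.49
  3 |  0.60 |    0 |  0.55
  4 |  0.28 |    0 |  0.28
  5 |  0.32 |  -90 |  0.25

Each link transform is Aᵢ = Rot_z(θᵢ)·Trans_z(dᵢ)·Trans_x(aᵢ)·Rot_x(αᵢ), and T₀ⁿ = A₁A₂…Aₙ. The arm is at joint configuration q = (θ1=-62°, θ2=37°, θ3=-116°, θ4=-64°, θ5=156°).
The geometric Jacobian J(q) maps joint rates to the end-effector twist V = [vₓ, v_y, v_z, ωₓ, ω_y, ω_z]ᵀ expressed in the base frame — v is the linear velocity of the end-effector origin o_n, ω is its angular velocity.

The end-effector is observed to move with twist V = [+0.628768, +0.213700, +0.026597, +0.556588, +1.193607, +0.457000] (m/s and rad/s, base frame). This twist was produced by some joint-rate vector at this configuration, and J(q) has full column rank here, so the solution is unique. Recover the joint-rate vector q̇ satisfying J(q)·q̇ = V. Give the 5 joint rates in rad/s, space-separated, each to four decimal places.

o_n = [0.9626, 0.2182, 1.6894]
J₁: ẑ×o_n = [-0.2182, 0.9626, 0.0000], ω = ẑ
J2: z=[0.0000, 0.0000, 1.0000] o=[0.3709, -0.6975, 0.5300] → [-0.9157, 0.5918, 0.0000, 0.0000, 0.0000, 1.0000]
J3: z=[0.4226, 0.9063, 0.0000] o=[0.7334, -0.8666, 1.0200] → [0.6067, -0.2829, 0.2507, 0.4226, 0.9063, 0.0000]
J4: z=[0.4226, 0.9063, 0.0000] o=[0.7275, -0.2569, 1.5593] → [0.1180, -0.0550, -0.0123, 0.4226, 0.9063, 0.0000]
J5: z=[0.4226, 0.9063, 0.0000] o=[0.5920, 0.1152, 1.5593] → [0.1180, -0.0550, -0.2923, 0.4226, 0.9063, 0.0000]
q̇ = J⁺·V = [0.6200, -0.1630, 0.9400, -0.3530, 0.7300]

0.6200 -0.1630 0.9400 -0.3530 0.7300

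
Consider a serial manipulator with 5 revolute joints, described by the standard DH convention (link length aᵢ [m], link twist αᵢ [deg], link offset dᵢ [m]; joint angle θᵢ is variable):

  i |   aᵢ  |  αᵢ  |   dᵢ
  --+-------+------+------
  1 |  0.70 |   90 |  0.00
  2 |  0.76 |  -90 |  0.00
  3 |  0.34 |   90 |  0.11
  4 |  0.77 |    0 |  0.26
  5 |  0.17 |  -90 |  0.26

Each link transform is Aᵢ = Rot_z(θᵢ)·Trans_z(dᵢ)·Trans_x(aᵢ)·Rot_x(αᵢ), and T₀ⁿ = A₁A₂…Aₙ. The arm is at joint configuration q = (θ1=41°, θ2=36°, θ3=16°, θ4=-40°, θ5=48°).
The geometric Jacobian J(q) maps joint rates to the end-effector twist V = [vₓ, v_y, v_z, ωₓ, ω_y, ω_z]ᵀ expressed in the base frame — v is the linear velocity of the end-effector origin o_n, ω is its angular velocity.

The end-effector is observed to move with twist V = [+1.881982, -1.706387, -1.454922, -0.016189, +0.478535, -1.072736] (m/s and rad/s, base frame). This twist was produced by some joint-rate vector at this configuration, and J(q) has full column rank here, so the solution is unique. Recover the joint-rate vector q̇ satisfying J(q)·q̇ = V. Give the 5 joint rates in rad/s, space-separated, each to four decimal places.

o_n = [2.0140, 1.4895, 0.8592]
J₁: ẑ×o_n = [-1.4895, 2.0140, 0.0000], ω = ẑ
J2: z=[0.6561, -0.7547, 0.0000] o=[0.5283, 0.4592, 0.0000] → [-0.6484, -0.5637, 1.7972, 0.6561, -0.7547, 0.0000]
J3: z=[-0.4436, -0.3856, 0.8090] o=[0.9923, 0.8626, 0.4467] → [-0.6662, 1.0095, 0.1159, -0.4436, -0.3856, 0.8090]
J4: z=[0.7989, -0.5792, 0.1620] o=[1.0816, 1.0644, 0.7278] → [-0.1450, 0.0461, 0.8797, 0.7989, -0.5792, 0.1620]
J5: z=[0.7989, -0.5792, 0.1620] o=[1.7484, 1.5283, 0.7028] → [-0.0843, -0.0819, 0.1228, 0.7989, -0.5792, 0.1620]
q̇ = J⁺·V = [-0.8000, -0.6640, -0.3980, -0.3340, 0.6380]

-0.8000 -0.6640 -0.3980 -0.3340 0.6380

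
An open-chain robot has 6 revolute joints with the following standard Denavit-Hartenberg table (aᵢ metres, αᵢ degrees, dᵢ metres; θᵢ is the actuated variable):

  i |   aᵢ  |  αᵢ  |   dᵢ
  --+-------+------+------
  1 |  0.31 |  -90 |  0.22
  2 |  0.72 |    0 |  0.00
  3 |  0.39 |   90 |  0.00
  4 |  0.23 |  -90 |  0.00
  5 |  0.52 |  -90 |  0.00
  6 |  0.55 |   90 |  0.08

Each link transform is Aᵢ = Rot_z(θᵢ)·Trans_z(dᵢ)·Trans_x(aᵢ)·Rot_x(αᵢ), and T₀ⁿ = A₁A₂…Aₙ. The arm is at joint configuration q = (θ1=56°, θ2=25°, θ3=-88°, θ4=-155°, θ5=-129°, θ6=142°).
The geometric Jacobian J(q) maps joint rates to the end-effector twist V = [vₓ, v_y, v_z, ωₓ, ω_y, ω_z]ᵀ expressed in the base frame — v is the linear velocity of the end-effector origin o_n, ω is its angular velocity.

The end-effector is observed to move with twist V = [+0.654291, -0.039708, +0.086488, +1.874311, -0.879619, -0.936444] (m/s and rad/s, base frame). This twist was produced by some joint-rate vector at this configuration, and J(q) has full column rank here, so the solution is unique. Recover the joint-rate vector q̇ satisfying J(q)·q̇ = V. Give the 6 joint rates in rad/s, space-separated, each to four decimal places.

-0.5770 -0.2910 -0.8200 -0.8960 0.7730 0.7130

o_n = [0.3165, 0.8384, -0.0028]
J₁: ẑ×o_n = [-0.8384, 0.3165, 0.0000], ω = ẑ
J2: z=[-0.8290, 0.5592, 0.0000] o=[0.1733, 0.2570, 0.2200] → [-0.1246, -0.1847, -0.5620, -0.8290, 0.5592, 0.0000]
J3: z=[-0.8290, 0.5592, 0.0000] o=[0.5382, 0.7980, -0.0843] → [0.0456, 0.0675, 0.0905, -0.8290, 0.5592, 0.0000]
J4: z=[-0.4982, -0.7387, 0.4540] o=[0.6373, 0.9448, 0.2632] → [0.2448, -0.2782, -0.1839, -0.4982, -0.7387, 0.4540]
J5: z=[0.8587, -0.3477, 0.3766] o=[0.6649, 0.8120, 0.0775] → [0.0180, -0.0623, -0.0985, 0.8587, -0.3477, 0.3766]
J6: z=[-0.2201, -0.9136, -0.3419] o=[0.4242, 0.7024, 0.5252] → [0.5289, -0.0794, -0.1283, -0.2201, -0.9136, -0.3419]
q̇ = J⁺·V = [-0.5770, -0.2910, -0.8200, -0.8960, 0.7730, 0.7130]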